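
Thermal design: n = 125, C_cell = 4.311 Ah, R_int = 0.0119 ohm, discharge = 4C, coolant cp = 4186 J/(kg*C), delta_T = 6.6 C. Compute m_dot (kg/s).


Step 1: I = 4 * 4.311 = 17.244 A
Step 2: Q_cell = I^2 * R = 17.244^2 * 0.0119 = 3.5385 W
Step 3: Q_total = 125 * 3.5385 = 442.31 W
Step 4: m_dot = Q_total / (cp * dT) = 442.31 / (4186 * 6.6) = 0.01601 kg/s

0.01601 kg/s


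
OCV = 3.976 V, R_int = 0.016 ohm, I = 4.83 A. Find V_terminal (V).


V = OCV - I*R = 3.976 - 4.83 * 0.016 = 3.899 V

3.899 V


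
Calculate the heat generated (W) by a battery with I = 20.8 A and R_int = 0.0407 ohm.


I^2 = 432.64
Q = 432.64 * 0.0407 = 17.61 W

17.61 W


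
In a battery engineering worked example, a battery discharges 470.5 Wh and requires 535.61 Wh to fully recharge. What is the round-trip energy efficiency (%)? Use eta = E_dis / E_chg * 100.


Round-trip efficiency = 470.5/535.61 * 100% = 87.84%

87.84%


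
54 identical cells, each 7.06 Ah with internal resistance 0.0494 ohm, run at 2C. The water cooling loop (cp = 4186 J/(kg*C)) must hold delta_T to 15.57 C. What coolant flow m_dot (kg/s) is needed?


Step 1: I = 2 * 7.06 = 14.12 A
Step 2: Q_cell = I^2 * R = 14.12^2 * 0.0494 = 9.8491 W
Step 3: Q_total = 54 * 9.8491 = 531.85 W
Step 4: m_dot = Q_total / (cp * dT) = 531.85 / (4186 * 15.57) = 0.008160 kg/s

0.008160 kg/s


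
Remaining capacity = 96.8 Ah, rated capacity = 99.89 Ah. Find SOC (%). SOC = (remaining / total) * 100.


SOC = (remaining / total) * 100 = (96.8 / 99.89) * 100 = 96.91%

96.91%


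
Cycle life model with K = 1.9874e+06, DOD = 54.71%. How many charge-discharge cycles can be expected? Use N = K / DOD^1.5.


Step 1: DOD^1.5 = 54.71^1.5 = 404.67
Step 2: N = 1.9874e+06 / 404.67 = 4911 cycles

4911 cycles


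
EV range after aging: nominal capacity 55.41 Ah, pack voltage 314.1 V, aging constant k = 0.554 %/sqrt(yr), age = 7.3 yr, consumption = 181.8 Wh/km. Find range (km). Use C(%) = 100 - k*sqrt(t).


Step 1: capacity retention = 100 - 0.554 * sqrt(7.3) = 100 - 0.554 * 2.7019 = 98.503%
Step 2: C_now = 55.41 * 98.503/100 = 54.581 Ah
Step 3: E_pack = V * C_now = 314.1 * 54.581 = 17144 Wh
Step 4: range = E_pack / consumption = 17144 / 181.8 = 94.30 km

94.30 km


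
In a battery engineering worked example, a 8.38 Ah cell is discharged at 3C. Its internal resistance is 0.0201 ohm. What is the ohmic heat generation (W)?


Step 1: I = C_rate * capacity = 3 * 8.38 = 25.14 A
Step 2: Q = I^2 * R = 25.14^2 * 0.0201 = 632.02 * 0.0201 = 12.70 W

12.70 W


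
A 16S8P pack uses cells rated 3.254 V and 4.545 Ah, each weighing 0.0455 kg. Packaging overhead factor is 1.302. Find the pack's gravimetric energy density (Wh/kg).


Step 1: V_pack = 16 * 3.254 = 52.064 V
Step 2: C_pack = 8 * 4.545 = 36.36 Ah
Step 3: E_pack = V_pack * C_pack = 52.064 * 36.36 = 1893 Wh
Step 4: m_pack = 16 * 8 * 0.0455 * 1.302 = 7.5828 kg
Step 5: ED = E_pack / m_pack = 1893 / 7.5828 = 249.6 Wh/kg

249.6 Wh/kg


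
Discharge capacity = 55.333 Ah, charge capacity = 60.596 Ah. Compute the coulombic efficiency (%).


Coulombic efficiency = 55.333/60.596 * 100% = 91.31%

91.31%


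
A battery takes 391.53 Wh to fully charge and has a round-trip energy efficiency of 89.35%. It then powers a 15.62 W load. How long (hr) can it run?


Step 1: E_discharge = eta/100 * E_charge = 89.35/100 * 391.53 = 349.83 Wh
Step 2: t = E_discharge / P = 349.83 / 15.62 = 22.40 hr

22.40 hr


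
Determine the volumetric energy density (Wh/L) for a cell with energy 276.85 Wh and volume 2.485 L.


Volumetric ED = 276.85 Wh / 2.485 L = 111.4 Wh/L

111.4 Wh/L


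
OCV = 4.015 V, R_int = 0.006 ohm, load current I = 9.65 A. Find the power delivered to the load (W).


Step 1: V_terminal = OCV - I*R = 4.015 - 9.65 * 0.006 = 3.9571 V
Step 2: P_out = V_terminal * I = 3.9571 * 9.65 = 38.19 W

38.19 W


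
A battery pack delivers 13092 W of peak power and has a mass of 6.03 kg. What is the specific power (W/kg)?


SP = P / m = 13092 / 6.03 = 2171 W/kg

2171 W/kg


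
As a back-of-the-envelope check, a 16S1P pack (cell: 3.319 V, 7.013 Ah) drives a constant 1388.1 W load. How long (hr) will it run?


Step 1: E_pack = Ns * V_cell * Np * C_cell = 16 * 3.319 * 1 * 7.013 = 372.42 Wh
Step 2: t = E_pack / P = 372.42 / 1388.1 = 0.2683 hr

0.2683 hr


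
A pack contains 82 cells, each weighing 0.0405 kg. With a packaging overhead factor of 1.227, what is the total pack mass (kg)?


Cell mass sum = 82 * 0.0405 = 3.321 kg
With overhead 1.227: m_pack = 3.321 * 1.227 = 4.075 kg

4.075 kg


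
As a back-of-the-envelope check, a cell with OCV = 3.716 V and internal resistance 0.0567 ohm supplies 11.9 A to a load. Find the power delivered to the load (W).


Step 1: V_terminal = OCV - I*R = 3.716 - 11.9 * 0.0567 = 3.0413 V
Step 2: P_out = V_terminal * I = 3.0413 * 11.9 = 36.19 W

36.19 W


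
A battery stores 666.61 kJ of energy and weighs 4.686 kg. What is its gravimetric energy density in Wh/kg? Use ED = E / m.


Convert: E = 666.61 kJ = 185.17 Wh
ED = E / m = 185.17 / 4.686 = 39.52 Wh/kg

39.52 Wh/kg


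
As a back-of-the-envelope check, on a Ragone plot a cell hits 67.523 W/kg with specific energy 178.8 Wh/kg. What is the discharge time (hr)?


t = E / P = 178.8 / 67.523 = 2.648 hr

2.648 hr


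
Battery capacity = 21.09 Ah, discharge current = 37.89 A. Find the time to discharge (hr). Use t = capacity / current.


Runtime = 21.09 Ah / 37.89 A = 0.5566 hr

0.5566 hr


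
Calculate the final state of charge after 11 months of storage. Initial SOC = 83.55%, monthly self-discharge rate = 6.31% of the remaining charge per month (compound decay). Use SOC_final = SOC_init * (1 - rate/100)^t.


decay = (1 - 6.31/100)^11 = 0.48823
SOC_final = 83.55 * 0.48823 = 40.79%

40.79%


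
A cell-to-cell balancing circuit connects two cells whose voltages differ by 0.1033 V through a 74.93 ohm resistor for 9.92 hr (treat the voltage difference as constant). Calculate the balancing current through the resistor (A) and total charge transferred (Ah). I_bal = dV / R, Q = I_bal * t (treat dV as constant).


I_bal = dV / R = 0.1033 / 74.93 = 0.0013786 A
Q = I_bal * t = 0.0013786 * 9.92 = 0.01368 Ah

I=0.0013786 A, Q=0.01368 Ah


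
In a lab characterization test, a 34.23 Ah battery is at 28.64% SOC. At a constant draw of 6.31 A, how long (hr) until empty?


Step 1: remaining = SOC/100 * C_total = 28.64/100 * 34.23 = 9.8035 Ah
Step 2: t = remaining / I = 9.8035 / 6.31 = 1.554 hr

1.554 hr


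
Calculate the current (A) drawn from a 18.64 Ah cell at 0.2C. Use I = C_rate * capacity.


I = C_rate * capacity = 0.2 * 18.64 = 3.728 A

3.728 A


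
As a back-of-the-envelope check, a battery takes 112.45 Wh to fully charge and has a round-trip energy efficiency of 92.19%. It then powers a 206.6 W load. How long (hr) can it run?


Step 1: E_discharge = eta/100 * E_charge = 92.19/100 * 112.45 = 103.67 Wh
Step 2: t = E_discharge / P = 103.67 / 206.6 = 0.5018 hr

0.5018 hr


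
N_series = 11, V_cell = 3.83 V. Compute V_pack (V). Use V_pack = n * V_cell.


With 11 cells in series at 3.83 V each, V_pack = 42.13 V

42.13 V


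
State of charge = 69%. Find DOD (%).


DOD = 100 - SOC = 100 - 69 = 31%

31%


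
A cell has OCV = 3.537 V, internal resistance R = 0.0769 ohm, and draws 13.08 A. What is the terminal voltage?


V = OCV - I*R = 3.537 - 13.08 * 0.0769 = 2.531 V

2.531 V


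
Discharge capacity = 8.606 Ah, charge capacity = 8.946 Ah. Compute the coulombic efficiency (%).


eta_c = Q_dis / Q_chg * 100 = 8.606 / 8.946 * 100 = 96.20%

96.20%


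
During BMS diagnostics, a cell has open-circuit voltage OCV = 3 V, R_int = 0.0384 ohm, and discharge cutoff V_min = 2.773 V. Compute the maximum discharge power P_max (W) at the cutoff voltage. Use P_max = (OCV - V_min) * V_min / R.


P_max = (OCV - V_min) * V_min / R = (3 - 2.773) * 2.773 / 0.0384 = 0.227 * 2.773 / 0.0384 = 16.39 W

16.39 W


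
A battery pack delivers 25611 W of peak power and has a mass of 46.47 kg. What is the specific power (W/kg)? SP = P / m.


SP = P / m = 25611 / 46.47 = 551.1 W/kg

551.1 W/kg


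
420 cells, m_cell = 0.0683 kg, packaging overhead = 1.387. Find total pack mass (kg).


m_pack = n * m_cell * overhead = 420 * 0.0683 * 1.387 = 39.79 kg

39.79 kg


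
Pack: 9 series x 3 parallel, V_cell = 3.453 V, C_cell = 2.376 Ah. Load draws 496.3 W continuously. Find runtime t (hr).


Step 1: E_pack = Ns * V_cell * Np * C_cell = 9 * 3.453 * 3 * 2.376 = 221.52 Wh
Step 2: t = E_pack / P = 221.52 / 496.3 = 0.4463 hr

0.4463 hr


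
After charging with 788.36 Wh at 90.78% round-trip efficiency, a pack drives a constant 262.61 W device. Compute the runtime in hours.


Step 1: E_discharge = eta/100 * E_charge = 90.78/100 * 788.36 = 715.67 Wh
Step 2: t = E_discharge / P = 715.67 / 262.61 = 2.725 hr

2.725 hr


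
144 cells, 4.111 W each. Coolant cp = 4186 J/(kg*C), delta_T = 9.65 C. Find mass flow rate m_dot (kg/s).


Q_total = 144 * 4.111 = 591.98 W
m_dot = Q_total / (cp * dT) = 591.98 / (4186 * 9.65) = 0.01465 kg/s

0.01465 kg/s


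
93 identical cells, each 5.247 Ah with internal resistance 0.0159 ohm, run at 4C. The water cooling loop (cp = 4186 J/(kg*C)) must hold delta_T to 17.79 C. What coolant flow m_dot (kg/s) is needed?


Step 1: I = 4 * 5.247 = 20.988 A
Step 2: Q_cell = I^2 * R = 20.988^2 * 0.0159 = 7.0039 W
Step 3: Q_total = 93 * 7.0039 = 651.36 W
Step 4: m_dot = Q_total / (cp * dT) = 651.36 / (4186 * 17.79) = 0.008747 kg/s

0.008747 kg/s


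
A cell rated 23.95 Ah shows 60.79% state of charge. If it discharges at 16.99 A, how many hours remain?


Step 1: remaining = SOC/100 * C_total = 60.79/100 * 23.95 = 14.559 Ah
Step 2: t = remaining / I = 14.559 / 16.99 = 0.8569 hr

0.8569 hr


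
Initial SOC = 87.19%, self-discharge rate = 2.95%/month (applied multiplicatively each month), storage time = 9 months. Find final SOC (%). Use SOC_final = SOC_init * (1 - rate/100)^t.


decay = (1 - 2.95/100)^9 = 0.76377
SOC_final = 87.19 * 0.76377 = 66.59%

66.59%


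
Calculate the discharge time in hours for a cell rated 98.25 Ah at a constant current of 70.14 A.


t = capacity / current = 98.25 / 70.14 = 1.401 hr

1.401 hr


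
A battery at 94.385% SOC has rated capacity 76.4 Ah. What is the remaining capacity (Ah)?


remaining = SOC / 100 * total = 94.385 / 100 * 76.4 = 72.11 Ah

72.11 Ah


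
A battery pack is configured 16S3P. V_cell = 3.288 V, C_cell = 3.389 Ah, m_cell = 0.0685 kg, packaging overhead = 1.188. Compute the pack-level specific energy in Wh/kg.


Step 1: V_pack = 16 * 3.288 = 52.608 V
Step 2: C_pack = 3 * 3.389 = 10.167 Ah
Step 3: E_pack = V_pack * C_pack = 52.608 * 10.167 = 534.87 Wh
Step 4: m_pack = 16 * 3 * 0.0685 * 1.188 = 3.9061 kg
Step 5: ED = E_pack / m_pack = 534.87 / 3.9061 = 136.9 Wh/kg

136.9 Wh/kg


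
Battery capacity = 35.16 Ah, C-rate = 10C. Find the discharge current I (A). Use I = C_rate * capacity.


At 10C: I = 10 * 35.16 Ah = 351.6 A

351.6 A


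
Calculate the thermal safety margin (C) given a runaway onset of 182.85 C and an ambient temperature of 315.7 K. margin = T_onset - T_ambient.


Convert: T_ambient = 315.7 K = 42.55 C
margin = 182.85 - 42.55 = 140.3 C

140.3 C


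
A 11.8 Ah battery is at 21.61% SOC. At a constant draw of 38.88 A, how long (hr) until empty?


Step 1: remaining = SOC/100 * C_total = 21.61/100 * 11.8 = 2.55 Ah
Step 2: t = remaining / I = 2.55 / 38.88 = 0.06559 hr

0.06559 hr


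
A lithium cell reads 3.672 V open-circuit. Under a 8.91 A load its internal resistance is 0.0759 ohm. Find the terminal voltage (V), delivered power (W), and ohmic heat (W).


Step 1: V_terminal = OCV - I*R = 3.672 - 8.91 * 0.0759 = 2.9957 V
Step 2: P_out = V_terminal * I = 2.9957 * 8.91 = 26.69 W
Step 3: Q = I^2 * R = 8.91^2 * 0.0759 = 6.026 W

V=2.9957 V, P=26.69 W, Q=6.026 W


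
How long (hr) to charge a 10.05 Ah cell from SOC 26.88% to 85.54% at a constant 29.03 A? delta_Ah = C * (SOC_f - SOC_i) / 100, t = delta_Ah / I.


Step 1: dSOC = 85.54% - 26.88% = 58.66%
Step 2: delta_Ah = 10.05 * 58.66 / 100 = 5.8953 Ah
Step 3: t = 5.8953 / 29.03 = 0.2031 hr

0.2031 hr


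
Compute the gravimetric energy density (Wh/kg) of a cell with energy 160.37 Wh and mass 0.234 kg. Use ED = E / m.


ED = E / m = 160.37 / 0.234 = 685.3 Wh/kg

685.3 Wh/kg


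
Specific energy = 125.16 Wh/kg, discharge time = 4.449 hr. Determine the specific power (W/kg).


Specific power = 125.16 Wh/kg / 4.449 hr = 28.13 W/kg

28.13 W/kg


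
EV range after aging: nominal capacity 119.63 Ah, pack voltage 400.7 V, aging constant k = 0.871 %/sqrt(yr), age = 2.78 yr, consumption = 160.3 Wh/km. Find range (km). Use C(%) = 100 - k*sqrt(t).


Step 1: capacity retention = 100 - 0.871 * sqrt(2.78) = 100 - 0.871 * 1.6673 = 98.548%
Step 2: C_now = 119.63 * 98.548/100 = 117.89 Ah
Step 3: E_pack = V * C_now = 400.7 * 117.89 = 47239 Wh
Step 4: range = E_pack / consumption = 47239 / 160.3 = 294.7 km

294.7 km


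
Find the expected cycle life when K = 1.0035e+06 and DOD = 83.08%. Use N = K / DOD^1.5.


Step 1: DOD^1.5 = 83.08^1.5 = 757.26
Step 2: N = 1.0035e+06 / 757.26 = 1325 cycles

1325 cycles


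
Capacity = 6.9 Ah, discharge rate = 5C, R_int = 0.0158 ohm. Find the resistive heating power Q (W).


Step 1: I = C_rate * capacity = 5 * 6.9 = 34.5 A
Step 2: Q = I^2 * R = 34.5^2 * 0.0158 = 1190.3 * 0.0158 = 18.81 W

18.81 W


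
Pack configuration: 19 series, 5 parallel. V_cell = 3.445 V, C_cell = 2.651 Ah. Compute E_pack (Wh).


E = Ns * Vcell * Np * Ccell = 19 * 3.445 * 5 * 2.651 = 867.6 Wh

867.6 Wh


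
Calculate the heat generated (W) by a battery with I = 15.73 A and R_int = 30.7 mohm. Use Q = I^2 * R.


Convert: R = 30.7 mohm = 0.0307 ohm
I^2 = 247.43
Q = 247.43 * 0.0307 = 7.596 W

7.596 W


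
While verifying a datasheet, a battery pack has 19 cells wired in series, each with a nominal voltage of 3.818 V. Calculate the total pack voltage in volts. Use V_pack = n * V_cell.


With 19 cells in series at 3.818 V each, V_pack = 72.542 V

72.542 V


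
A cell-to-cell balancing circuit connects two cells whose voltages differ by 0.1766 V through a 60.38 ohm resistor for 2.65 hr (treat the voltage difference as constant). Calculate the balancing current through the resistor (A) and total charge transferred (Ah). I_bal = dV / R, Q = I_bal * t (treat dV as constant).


I_bal = dV / R = 0.1766 / 60.38 = 0.0029248 A
Q = I_bal * t = 0.0029248 * 2.65 = 0.007751 Ah

I=0.0029248 A, Q=0.007751 Ah


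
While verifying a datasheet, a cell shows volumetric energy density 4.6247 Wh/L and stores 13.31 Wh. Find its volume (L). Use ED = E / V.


V = E / ED = 13.31 / 4.6247 = 2.878 L

2.878 L


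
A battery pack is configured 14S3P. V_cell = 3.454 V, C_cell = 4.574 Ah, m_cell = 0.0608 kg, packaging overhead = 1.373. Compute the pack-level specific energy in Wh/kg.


Step 1: V_pack = 14 * 3.454 = 48.356 V
Step 2: C_pack = 3 * 4.574 = 13.722 Ah
Step 3: E_pack = V_pack * C_pack = 48.356 * 13.722 = 663.54 Wh
Step 4: m_pack = 14 * 3 * 0.0608 * 1.373 = 3.5061 kg
Step 5: ED = E_pack / m_pack = 663.54 / 3.5061 = 189.3 Wh/kg

189.3 Wh/kg


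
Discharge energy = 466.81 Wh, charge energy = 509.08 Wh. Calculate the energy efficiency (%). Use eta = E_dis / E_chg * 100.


Round-trip efficiency = 466.81/509.08 * 100% = 91.70%

91.70%


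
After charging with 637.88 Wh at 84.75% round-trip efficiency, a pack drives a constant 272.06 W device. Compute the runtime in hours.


Step 1: E_discharge = eta/100 * E_charge = 84.75/100 * 637.88 = 540.6 Wh
Step 2: t = E_discharge / P = 540.6 / 272.06 = 1.987 hr

1.987 hr


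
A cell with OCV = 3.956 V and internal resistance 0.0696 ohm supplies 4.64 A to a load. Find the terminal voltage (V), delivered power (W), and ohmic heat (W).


Step 1: V_terminal = OCV - I*R = 3.956 - 4.64 * 0.0696 = 3.6331 V
Step 2: P_out = V_terminal * I = 3.6331 * 4.64 = 16.86 W
Step 3: Q = I^2 * R = 4.64^2 * 0.0696 = 1.498 W

V=3.6331 V, P=16.86 W, Q=1.498 W


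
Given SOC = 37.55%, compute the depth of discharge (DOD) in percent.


Complement of SOC: DOD = 100% - 37.55% = 62.45%

62.45%


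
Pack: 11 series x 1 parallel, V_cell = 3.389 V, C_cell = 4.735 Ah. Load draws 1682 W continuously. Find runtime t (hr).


Step 1: E_pack = Ns * V_cell * Np * C_cell = 11 * 3.389 * 1 * 4.735 = 176.52 Wh
Step 2: t = E_pack / P = 176.52 / 1682 = 0.1049 hr

0.1049 hr


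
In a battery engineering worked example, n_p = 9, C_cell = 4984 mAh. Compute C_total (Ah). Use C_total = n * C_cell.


Convert: C_cell = 4984 mAh = 4.984 Ah
C_total = 9 * 4.984 = 44.856 Ah

44.856 Ah


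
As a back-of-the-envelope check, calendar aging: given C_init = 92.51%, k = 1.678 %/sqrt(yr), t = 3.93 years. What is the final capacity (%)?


Step 1: sqrt(3.93 yr) = 1.9824
Step 2: drop = 1.678 * 1.9824 = 3.3265
Step 3: C_final = 92.51 - 3.3265 = 89.18%

89.18%


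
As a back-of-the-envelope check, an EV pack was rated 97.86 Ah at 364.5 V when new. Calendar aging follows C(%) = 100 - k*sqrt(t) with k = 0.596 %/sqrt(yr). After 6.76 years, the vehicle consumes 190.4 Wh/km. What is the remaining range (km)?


Step 1: capacity retention = 100 - 0.596 * sqrt(6.76) = 100 - 0.596 * 2.6 = 98.45%
Step 2: C_now = 97.86 * 98.45/100 = 96.343 Ah
Step 3: E_pack = V * C_now = 364.5 * 96.343 = 35117 Wh
Step 4: range = E_pack / consumption = 35117 / 190.4 = 184.4 km

184.4 km


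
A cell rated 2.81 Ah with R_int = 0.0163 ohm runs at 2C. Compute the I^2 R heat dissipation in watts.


Step 1: I = C_rate * capacity = 2 * 2.81 = 5.62 A
Step 2: Q = I^2 * R = 5.62^2 * 0.0163 = 31.584 * 0.0163 = 0.5148 W

0.5148 W


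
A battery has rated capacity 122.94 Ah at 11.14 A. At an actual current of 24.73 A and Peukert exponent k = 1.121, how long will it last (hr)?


t_rated = C / I_rated = 122.94 / 11.14 = 11.036 hr
(I_rated/I)^k = (0.45047)^1.121 = 0.40903
t = t_rated * (I_rated/I)^k = 11.036 * 0.40903 = 4.514 hr

4.514 hr


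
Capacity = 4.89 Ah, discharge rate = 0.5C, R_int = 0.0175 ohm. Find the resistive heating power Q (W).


Step 1: I = C_rate * capacity = 0.5 * 4.89 = 2.445 A
Step 2: Q = I^2 * R = 2.445^2 * 0.0175 = 5.978 * 0.0175 = 0.1046 W

0.1046 W


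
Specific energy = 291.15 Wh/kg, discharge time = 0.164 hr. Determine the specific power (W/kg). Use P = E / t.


Specific power = 291.15 Wh/kg / 0.164 hr = 1775 W/kg

1775 W/kg


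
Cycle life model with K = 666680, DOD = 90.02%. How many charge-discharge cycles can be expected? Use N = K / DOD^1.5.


Step 1: DOD^1.5 = 90.02^1.5 = 854.1
Step 2: N = 666680 / 854.1 = 780.6 cycles

780.6 cycles


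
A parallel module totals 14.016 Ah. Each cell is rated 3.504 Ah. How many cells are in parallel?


n = C_total / C_cell = 14.016 / 3.504 = 4

4


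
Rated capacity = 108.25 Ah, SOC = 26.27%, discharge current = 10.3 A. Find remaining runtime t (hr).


Step 1: remaining = SOC/100 * C_total = 26.27/100 * 108.25 = 28.437 Ah
Step 2: t = remaining / I = 28.437 / 10.3 = 2.761 hr

2.761 hr


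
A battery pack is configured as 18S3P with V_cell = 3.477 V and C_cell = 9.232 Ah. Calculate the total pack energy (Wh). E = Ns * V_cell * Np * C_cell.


E = Ns * Vcell * Np * Ccell = 18 * 3.477 * 3 * 9.232 = 1733 Wh

1733 Wh


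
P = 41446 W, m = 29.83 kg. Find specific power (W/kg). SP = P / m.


SP = P / m = 41446 / 29.83 = 1389 W/kg

1389 W/kg


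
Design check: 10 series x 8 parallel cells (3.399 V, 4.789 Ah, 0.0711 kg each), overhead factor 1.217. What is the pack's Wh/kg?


Step 1: V_pack = 10 * 3.399 = 33.99 V
Step 2: C_pack = 8 * 4.789 = 38.312 Ah
Step 3: E_pack = V_pack * C_pack = 33.99 * 38.312 = 1302.2 Wh
Step 4: m_pack = 10 * 8 * 0.0711 * 1.217 = 6.9223 kg
Step 5: ED = E_pack / m_pack = 1302.2 / 6.9223 = 188.1 Wh/kg

188.1 Wh/kg


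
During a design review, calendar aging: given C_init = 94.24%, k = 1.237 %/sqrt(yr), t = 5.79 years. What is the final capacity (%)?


Step 1: sqrt(5.79 yr) = 2.4062
Step 2: drop = 1.237 * 2.4062 = 2.9765
Step 3: C_final = 94.24 - 2.9765 = 91.26%

91.26%


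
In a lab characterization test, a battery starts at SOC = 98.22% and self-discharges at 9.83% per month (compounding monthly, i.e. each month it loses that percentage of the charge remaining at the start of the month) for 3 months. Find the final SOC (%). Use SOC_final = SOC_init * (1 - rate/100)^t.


decay = (1 - 9.83/100)^3 = 0.73314
SOC_final = 98.22 * 0.73314 = 72.01%

72.01%


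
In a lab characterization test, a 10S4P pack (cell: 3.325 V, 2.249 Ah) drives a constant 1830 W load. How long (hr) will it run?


Step 1: E_pack = Ns * V_cell * Np * C_cell = 10 * 3.325 * 4 * 2.249 = 299.12 Wh
Step 2: t = E_pack / P = 299.12 / 1830 = 0.1635 hr

0.1635 hr


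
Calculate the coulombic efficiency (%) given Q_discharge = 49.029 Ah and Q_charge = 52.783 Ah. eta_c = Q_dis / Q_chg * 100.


eta_c = Q_dis / Q_chg * 100 = 49.029 / 52.783 * 100 = 92.89%

92.89%


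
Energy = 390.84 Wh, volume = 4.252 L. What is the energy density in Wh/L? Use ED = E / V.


Volumetric ED = 390.84 Wh / 4.252 L = 91.92 Wh/L

91.92 Wh/L


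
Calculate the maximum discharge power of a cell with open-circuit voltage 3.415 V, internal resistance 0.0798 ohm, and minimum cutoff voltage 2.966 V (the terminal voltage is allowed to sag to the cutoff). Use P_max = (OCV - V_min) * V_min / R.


dV = OCV - V_min = 0.449 V (so I_max = dV / R)
P_max = dV * V_min / R = 0.449 * 2.966 / 0.0798 = 16.69 W

16.69 W


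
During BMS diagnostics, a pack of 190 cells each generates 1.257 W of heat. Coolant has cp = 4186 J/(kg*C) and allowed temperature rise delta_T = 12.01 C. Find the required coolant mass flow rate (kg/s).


Q_total = 190 * 1.257 = 238.83 W
m_dot = Q_total / (cp * dT) = 238.83 / (4186 * 12.01) = 0.004751 kg/s

0.004751 kg/s


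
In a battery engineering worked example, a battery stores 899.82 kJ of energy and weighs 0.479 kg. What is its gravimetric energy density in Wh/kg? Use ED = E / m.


Convert: E = 899.82 kJ = 249.95 Wh
ED = E / m = 249.95 / 0.479 = 521.8 Wh/kg

521.8 Wh/kg


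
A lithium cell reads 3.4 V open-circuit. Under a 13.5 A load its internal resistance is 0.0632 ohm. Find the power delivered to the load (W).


Step 1: V_terminal = OCV - I*R = 3.4 - 13.5 * 0.0632 = 2.5468 V
Step 2: P_out = V_terminal * I = 2.5468 * 13.5 = 34.38 W

34.38 W


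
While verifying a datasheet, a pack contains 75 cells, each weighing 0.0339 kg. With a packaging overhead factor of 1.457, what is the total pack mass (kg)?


m_pack = n * m_cell * overhead = 75 * 0.0339 * 1.457 = 3.704 kg

3.704 kg


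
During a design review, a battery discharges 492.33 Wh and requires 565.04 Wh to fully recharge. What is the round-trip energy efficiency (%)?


Round-trip efficiency = 492.33/565.04 * 100% = 87.13%

87.13%


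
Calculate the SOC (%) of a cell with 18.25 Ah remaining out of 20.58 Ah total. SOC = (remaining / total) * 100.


SOC = (remaining / total) * 100 = (18.25 / 20.58) * 100 = 88.68%

88.68%


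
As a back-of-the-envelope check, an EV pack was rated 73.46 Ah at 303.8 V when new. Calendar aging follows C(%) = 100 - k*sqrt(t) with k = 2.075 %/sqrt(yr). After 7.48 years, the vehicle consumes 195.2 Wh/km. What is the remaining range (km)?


Step 1: capacity retention = 100 - 2.075 * sqrt(7.48) = 100 - 2.075 * 2.735 = 94.325%
Step 2: C_now = 73.46 * 94.325/100 = 69.291 Ah
Step 3: E_pack = V * C_now = 303.8 * 69.291 = 21051 Wh
Step 4: range = E_pack / consumption = 21051 / 195.2 = 107.8 km

107.8 km


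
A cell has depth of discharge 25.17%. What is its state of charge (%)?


SOC = 100 - DOD = 100 - 25.17 = 74.83%

74.83%


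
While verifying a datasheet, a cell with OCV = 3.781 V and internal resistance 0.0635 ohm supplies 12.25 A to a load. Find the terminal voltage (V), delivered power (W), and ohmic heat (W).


Step 1: V_terminal = OCV - I*R = 3.781 - 12.25 * 0.0635 = 3.0031 V
Step 2: P_out = V_terminal * I = 3.0031 * 12.25 = 36.79 W
Step 3: Q = I^2 * R = 12.25^2 * 0.0635 = 9.529 W

V=3.0031 V, P=36.79 W, Q=9.529 W


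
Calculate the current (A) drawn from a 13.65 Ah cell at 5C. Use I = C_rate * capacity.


I = C_rate * capacity = 5 * 13.65 = 68.25 A

68.25 A


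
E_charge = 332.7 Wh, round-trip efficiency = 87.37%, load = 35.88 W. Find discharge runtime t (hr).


Step 1: E_discharge = eta/100 * E_charge = 87.37/100 * 332.7 = 290.68 Wh
Step 2: t = E_discharge / P = 290.68 / 35.88 = 8.101 hr

8.101 hr


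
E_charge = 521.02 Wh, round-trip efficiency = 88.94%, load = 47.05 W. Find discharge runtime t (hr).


Step 1: E_discharge = eta/100 * E_charge = 88.94/100 * 521.02 = 463.4 Wh
Step 2: t = E_discharge / P = 463.4 / 47.05 = 9.849 hr

9.849 hr


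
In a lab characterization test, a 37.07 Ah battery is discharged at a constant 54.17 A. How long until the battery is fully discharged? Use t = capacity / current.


Runtime = 37.07 Ah / 54.17 A = 0.6843 hr

0.6843 hr


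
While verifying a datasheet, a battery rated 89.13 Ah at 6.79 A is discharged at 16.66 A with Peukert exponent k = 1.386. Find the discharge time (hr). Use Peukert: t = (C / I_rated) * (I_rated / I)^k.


Step 1: t_rated = C / I_rated = 89.13 / 6.79 = 13.127 hr
Step 2: ratio = 6.79 / 16.66 = 0.40756
Step 3: ratio^k = 0.40756^1.386 = 0.28822
Step 4: t = t_rated * ratio^k = 13.127 * 0.28822 = 3.783 hr

3.783 hr


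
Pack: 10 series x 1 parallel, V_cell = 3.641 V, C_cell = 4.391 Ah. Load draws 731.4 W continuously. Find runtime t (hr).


Step 1: E_pack = Ns * V_cell * Np * C_cell = 10 * 3.641 * 1 * 4.391 = 159.88 Wh
Step 2: t = E_pack / P = 159.88 / 731.4 = 0.2186 hr

0.2186 hr


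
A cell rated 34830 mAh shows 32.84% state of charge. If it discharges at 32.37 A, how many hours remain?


Convert: C_total = 34830 mAh = 34.83 Ah
Step 1: remaining = SOC/100 * C_total = 32.84/100 * 34.83 = 11.438 Ah
Step 2: t = remaining / I = 11.438 / 32.37 = 0.3534 hr

0.3534 hr


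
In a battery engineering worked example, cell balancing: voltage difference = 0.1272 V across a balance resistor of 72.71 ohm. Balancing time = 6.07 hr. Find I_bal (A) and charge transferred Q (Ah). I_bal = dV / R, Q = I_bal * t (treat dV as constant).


I_bal = dV / R = 0.1272 / 72.71 = 0.0017494 A
Q = I_bal * t = 0.0017494 * 6.07 = 0.01062 Ah

I=0.0017494 A, Q=0.01062 Ah


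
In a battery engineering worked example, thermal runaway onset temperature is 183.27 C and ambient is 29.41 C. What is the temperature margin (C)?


Safety margin = 183.27 C - 29.41 C = 153.86 C

153.86 C


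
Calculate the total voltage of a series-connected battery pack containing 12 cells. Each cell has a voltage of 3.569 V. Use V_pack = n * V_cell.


With 12 cells in series at 3.569 V each, V_pack = 42.828 V

42.828 V


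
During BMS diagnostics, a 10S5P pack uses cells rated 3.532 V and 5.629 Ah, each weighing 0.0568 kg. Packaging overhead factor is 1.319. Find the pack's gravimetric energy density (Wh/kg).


Step 1: V_pack = 10 * 3.532 = 35.32 V
Step 2: C_pack = 5 * 5.629 = 28.145 Ah
Step 3: E_pack = V_pack * C_pack = 35.32 * 28.145 = 994.08 Wh
Step 4: m_pack = 10 * 5 * 0.0568 * 1.319 = 3.746 kg
Step 5: ED = E_pack / m_pack = 994.08 / 3.746 = 265.4 Wh/kg

265.4 Wh/kg


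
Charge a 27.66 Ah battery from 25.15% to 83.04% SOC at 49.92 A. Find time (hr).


delta_Ah = 27.66 * (83.04 - 25.15) / 100 = 16.012 Ah
t = delta_Ah / I = 16.012 / 49.92 = 0.3208 hr

0.3208 hr


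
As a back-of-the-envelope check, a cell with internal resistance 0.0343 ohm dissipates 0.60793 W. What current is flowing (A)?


I = sqrt(Q / R) = sqrt(0.60793 / 0.0343) = sqrt(17.724) = 4.210 A

4.210 A


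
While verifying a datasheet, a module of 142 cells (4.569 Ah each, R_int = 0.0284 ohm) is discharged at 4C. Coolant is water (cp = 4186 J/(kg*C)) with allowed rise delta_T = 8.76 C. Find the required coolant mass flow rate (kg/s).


Step 1: I = 4 * 4.569 = 18.276 A
Step 2: Q_cell = I^2 * R = 18.276^2 * 0.0284 = 9.4859 W
Step 3: Q_total = 142 * 9.4859 = 1347 W
Step 4: m_dot = Q_total / (cp * dT) = 1347 / (4186 * 8.76) = 0.03673 kg/s

0.03673 kg/s


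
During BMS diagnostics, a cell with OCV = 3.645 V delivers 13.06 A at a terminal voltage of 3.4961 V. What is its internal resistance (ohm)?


R = (OCV - V) / I = (3.645 - 3.4961) / 13.06 = 0.01140 ohm

0.01140 ohm


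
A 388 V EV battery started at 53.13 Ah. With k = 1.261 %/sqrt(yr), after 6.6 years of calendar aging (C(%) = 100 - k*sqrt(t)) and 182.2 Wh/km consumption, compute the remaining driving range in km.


Step 1: capacity retention = 100 - 1.261 * sqrt(6.6) = 100 - 1.261 * 2.569 = 96.76%
Step 2: C_now = 53.13 * 96.76/100 = 51.409 Ah
Step 3: E_pack = V * C_now = 388 * 51.409 = 19947 Wh
Step 4: range = E_pack / consumption = 19947 / 182.2 = 109.5 km

109.5 km


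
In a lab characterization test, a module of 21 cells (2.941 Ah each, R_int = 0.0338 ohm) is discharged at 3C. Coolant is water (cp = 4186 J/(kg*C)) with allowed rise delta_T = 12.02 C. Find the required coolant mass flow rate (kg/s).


Step 1: I = 3 * 2.941 = 8.823 A
Step 2: Q_cell = I^2 * R = 8.823^2 * 0.0338 = 2.6312 W
Step 3: Q_total = 21 * 2.6312 = 55.255 W
Step 4: m_dot = Q_total / (cp * dT) = 55.255 / (4186 * 12.02) = 0.001098 kg/s

0.001098 kg/s


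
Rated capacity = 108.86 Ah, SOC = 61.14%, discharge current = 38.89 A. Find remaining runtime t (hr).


Step 1: remaining = SOC/100 * C_total = 61.14/100 * 108.86 = 66.557 Ah
Step 2: t = remaining / I = 66.557 / 38.89 = 1.711 hr

1.711 hr


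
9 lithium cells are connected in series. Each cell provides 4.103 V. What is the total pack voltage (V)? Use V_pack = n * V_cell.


Series voltages add: 9 * 4.103 V = 36.927 V

36.927 V


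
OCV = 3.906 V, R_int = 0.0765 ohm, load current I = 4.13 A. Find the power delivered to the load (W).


Step 1: V_terminal = OCV - I*R = 3.906 - 4.13 * 0.0765 = 3.5901 V
Step 2: P_out = V_terminal * I = 3.5901 * 4.13 = 14.83 W

14.83 W


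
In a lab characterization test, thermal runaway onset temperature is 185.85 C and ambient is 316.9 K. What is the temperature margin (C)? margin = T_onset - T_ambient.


Convert: T_ambient = 316.9 K = 43.75 C
margin = 185.85 - 43.75 = 142.1 C

142.1 C


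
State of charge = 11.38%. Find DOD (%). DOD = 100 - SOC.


Complement of SOC: DOD = 100% - 11.38% = 88.62%

88.62%


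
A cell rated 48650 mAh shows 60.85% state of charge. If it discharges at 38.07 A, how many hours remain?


Convert: C_total = 48650 mAh = 48.65 Ah
Step 1: remaining = SOC/100 * C_total = 60.85/100 * 48.65 = 29.604 Ah
Step 2: t = remaining / I = 29.604 / 38.07 = 0.7776 hr

0.7776 hr


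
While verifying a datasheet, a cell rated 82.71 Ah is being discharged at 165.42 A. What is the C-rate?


Rearranging: C_rate = 165.42 / 82.71 = 2C

2C


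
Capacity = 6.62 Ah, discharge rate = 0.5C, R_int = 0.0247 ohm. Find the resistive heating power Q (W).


Step 1: I = C_rate * capacity = 0.5 * 6.62 = 3.31 A
Step 2: Q = I^2 * R = 3.31^2 * 0.0247 = 10.956 * 0.0247 = 0.2706 W

0.2706 W


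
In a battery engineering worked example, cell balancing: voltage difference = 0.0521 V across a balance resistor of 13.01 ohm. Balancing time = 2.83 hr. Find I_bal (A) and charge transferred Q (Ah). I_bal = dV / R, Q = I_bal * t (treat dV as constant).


First, Ohm's law: I_bal = 0.0521 V / 13.01 ohm = 0.0040046 A
Then Q = I * t = 0.0040046 A * 2.83 hr = 0.01133 Ah

I=0.0040046 A, Q=0.01133 Ah


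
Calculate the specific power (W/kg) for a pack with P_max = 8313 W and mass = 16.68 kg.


SP = P / m = 8313 / 16.68 = 498.4 W/kg

498.4 W/kg


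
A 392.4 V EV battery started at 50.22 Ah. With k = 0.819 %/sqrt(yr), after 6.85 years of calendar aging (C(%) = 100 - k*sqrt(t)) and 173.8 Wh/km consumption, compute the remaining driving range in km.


Step 1: capacity retention = 100 - 0.819 * sqrt(6.85) = 100 - 0.819 * 2.6173 = 97.856%
Step 2: C_now = 50.22 * 97.856/100 = 49.143 Ah
Step 3: E_pack = V * C_now = 392.4 * 49.143 = 19284 Wh
Step 4: range = E_pack / consumption = 19284 / 173.8 = 111.0 km

111.0 km


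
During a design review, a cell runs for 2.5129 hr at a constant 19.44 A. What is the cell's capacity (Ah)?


C = I * t = 19.44 * 2.5129 = 48.85 Ah

48.85 Ah


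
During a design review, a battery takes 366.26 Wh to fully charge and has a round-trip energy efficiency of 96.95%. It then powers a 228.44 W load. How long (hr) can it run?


Step 1: E_discharge = eta/100 * E_charge = 96.95/100 * 366.26 = 355.09 Wh
Step 2: t = E_discharge / P = 355.09 / 228.44 = 1.554 hr

1.554 hr


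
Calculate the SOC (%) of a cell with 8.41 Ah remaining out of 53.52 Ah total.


SOC% = 8.41 / 53.52 * 100 = 15.71%

15.71%


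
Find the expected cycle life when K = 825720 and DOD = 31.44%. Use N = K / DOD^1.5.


Step 1: DOD^1.5 = 31.44^1.5 = 176.29
Step 2: N = 825720 / 176.29 = 4684 cycles

4684 cycles


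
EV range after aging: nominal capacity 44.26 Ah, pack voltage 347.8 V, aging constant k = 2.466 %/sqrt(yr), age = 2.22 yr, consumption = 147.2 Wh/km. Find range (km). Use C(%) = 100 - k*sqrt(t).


Step 1: capacity retention = 100 - 2.466 * sqrt(2.22) = 100 - 2.466 * 1.49 = 96.326%
Step 2: C_now = 44.26 * 96.326/100 = 42.634 Ah
Step 3: E_pack = V * C_now = 347.8 * 42.634 = 14828 Wh
Step 4: range = E_pack / consumption = 14828 / 147.2 = 100.7 km

100.7 km


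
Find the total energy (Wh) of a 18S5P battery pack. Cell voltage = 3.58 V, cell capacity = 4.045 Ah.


V_pack = 18 * 3.58 = 64.44 V
C_pack = 5 * 4.045 = 20.225 Ah
E = V_pack * C_pack = 64.44 * 20.225 = 1303 Wh

1303 Wh


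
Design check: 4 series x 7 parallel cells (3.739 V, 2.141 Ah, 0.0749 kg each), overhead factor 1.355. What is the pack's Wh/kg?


Step 1: V_pack = 4 * 3.739 = 14.956 V
Step 2: C_pack = 7 * 2.141 = 14.987 Ah
Step 3: E_pack = V_pack * C_pack = 14.956 * 14.987 = 224.15 Wh
Step 4: m_pack = 4 * 7 * 0.0749 * 1.355 = 2.8417 kg
Step 5: ED = E_pack / m_pack = 224.15 / 2.8417 = 78.88 Wh/kg

78.88 Wh/kg


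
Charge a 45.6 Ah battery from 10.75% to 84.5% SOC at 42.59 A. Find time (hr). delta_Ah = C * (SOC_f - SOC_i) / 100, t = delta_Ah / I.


delta_Ah = 45.6 * (84.5 - 10.75) / 100 = 33.63 Ah
t = delta_Ah / I = 33.63 / 42.59 = 0.7896 hr

0.7896 hr


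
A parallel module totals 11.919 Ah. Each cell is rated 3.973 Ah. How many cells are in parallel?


n = C_total / C_cell = 11.919 / 3.973 = 3

3


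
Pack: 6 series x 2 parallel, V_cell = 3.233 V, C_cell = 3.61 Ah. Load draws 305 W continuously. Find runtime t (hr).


Step 1: E_pack = Ns * V_cell * Np * C_cell = 6 * 3.233 * 2 * 3.61 = 140.05 Wh
Step 2: t = E_pack / P = 140.05 / 305 = 0.4592 hr

0.4592 hr


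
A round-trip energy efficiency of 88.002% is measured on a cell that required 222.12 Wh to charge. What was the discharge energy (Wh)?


E_dis = eta/100 * E_chg = 88.002/100 * 222.12 = 195.5 Wh

195.5 Wh


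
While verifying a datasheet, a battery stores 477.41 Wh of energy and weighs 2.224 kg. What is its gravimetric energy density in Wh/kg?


Specific energy = 477.41 Wh / 2.224 kg = 214.7 Wh/kg

214.7 Wh/kg


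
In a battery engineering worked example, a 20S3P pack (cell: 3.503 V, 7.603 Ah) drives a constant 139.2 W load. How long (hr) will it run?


Step 1: E_pack = Ns * V_cell * Np * C_cell = 20 * 3.503 * 3 * 7.603 = 1598 Wh
Step 2: t = E_pack / P = 1598 / 139.2 = 11.48 hr

11.48 hr


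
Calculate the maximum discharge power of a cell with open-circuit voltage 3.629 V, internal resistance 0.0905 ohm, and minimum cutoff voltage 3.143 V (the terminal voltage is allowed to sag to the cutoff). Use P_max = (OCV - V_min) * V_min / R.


P_max = (OCV - V_min) * V_min / R = (3.629 - 3.143) * 3.143 / 0.0905 = 0.486 * 3.143 / 0.0905 = 16.88 W

16.88 W


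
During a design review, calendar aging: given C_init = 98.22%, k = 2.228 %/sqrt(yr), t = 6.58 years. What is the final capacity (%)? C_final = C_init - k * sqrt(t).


Step 1: sqrt(6.58 yr) = 2.5652
Step 2: drop = 2.228 * 2.5652 = 5.7153
Step 3: C_final = 98.22 - 5.7153 = 92.50%

92.50%


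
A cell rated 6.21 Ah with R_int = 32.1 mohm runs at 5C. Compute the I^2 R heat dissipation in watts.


Convert: R = 32.1 mohm = 0.0321 ohm
Step 1: I = C_rate * capacity = 5 * 6.21 = 31.05 A
Step 2: Q = I^2 * R = 31.05^2 * 0.0321 = 964.1 * 0.0321 = 30.95 W

30.95 W


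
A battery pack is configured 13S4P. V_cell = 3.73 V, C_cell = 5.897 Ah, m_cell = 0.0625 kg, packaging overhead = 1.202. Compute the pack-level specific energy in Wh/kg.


Step 1: V_pack = 13 * 3.73 = 48.49 V
Step 2: C_pack = 4 * 5.897 = 23.588 Ah
Step 3: E_pack = V_pack * C_pack = 48.49 * 23.588 = 1143.8 Wh
Step 4: m_pack = 13 * 4 * 0.0625 * 1.202 = 3.9065 kg
Step 5: ED = E_pack / m_pack = 1143.8 / 3.9065 = 292.8 Wh/kg

292.8 Wh/kg


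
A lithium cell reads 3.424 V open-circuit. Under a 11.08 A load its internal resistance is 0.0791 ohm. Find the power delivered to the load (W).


Step 1: V_terminal = OCV - I*R = 3.424 - 11.08 * 0.0791 = 2.5476 V
Step 2: P_out = V_terminal * I = 2.5476 * 11.08 = 28.23 W

28.23 W


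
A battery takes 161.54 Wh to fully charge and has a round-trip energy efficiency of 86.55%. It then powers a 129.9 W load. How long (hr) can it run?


Step 1: E_discharge = eta/100 * E_charge = 86.55/100 * 161.54 = 139.81 Wh
Step 2: t = E_discharge / P = 139.81 / 129.9 = 1.076 hr

1.076 hr


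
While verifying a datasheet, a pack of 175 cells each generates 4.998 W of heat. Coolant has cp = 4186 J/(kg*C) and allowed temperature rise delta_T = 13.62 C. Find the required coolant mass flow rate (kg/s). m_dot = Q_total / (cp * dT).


Step 1: Total heat Q = 175 * 4.998 W = 874.65 W
Step 2: denom = cp * dT = 4186 * 13.62 = 57013
Step 3: m_dot = 874.65 / 57013 = 0.01534 kg/s

0.01534 kg/s


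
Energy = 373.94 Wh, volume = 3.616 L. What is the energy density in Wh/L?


ED = E / V = 373.94 / 3.616 = 103.4 Wh/L

103.4 Wh/L


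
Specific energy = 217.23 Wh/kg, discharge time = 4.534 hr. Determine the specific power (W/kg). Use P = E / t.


Specific power = 217.23 Wh/kg / 4.534 hr = 47.91 W/kg

47.91 W/kg


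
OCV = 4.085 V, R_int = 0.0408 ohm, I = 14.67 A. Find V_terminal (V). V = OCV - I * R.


V = OCV - I*R = 4.085 - 14.67 * 0.0408 = 3.486 V

3.486 V


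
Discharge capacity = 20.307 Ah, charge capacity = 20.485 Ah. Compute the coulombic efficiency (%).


Coulombic efficiency = 20.307/20.485 * 100% = 99.13%

99.13%


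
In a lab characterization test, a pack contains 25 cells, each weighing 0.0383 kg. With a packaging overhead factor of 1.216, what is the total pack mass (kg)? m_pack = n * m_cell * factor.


Cell mass sum = 25 * 0.0383 = 0.9575 kg
With overhead 1.216: m_pack = 0.9575 * 1.216 = 1.164 kg

1.164 kg


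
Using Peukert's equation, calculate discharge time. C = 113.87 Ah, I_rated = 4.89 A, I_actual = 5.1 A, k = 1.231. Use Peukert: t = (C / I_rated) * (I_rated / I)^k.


Step 1: t_rated = C / I_rated = 113.87 / 4.89 = 23.286 hr
Step 2: ratio = 4.89 / 5.1 = 0.95882
Step 3: ratio^k = 0.95882^1.231 = 0.94955
Step 4: t = t_rated * ratio^k = 23.286 * 0.94955 = 22.11 hr

22.11 hr


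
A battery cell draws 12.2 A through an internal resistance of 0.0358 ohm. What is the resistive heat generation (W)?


I^2 = 148.84
Q = 148.84 * 0.0358 = 5.328 W

5.328 W


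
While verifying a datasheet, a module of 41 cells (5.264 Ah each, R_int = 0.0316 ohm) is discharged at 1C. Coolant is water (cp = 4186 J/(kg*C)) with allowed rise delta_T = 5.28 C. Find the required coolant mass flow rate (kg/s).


Step 1: I = 1 * 5.264 = 5.264 A
Step 2: Q_cell = I^2 * R = 5.264^2 * 0.0316 = 0.87563 W
Step 3: Q_total = 41 * 0.87563 = 35.901 W
Step 4: m_dot = Q_total / (cp * dT) = 35.901 / (4186 * 5.28) = 0.001624 kg/s

0.001624 kg/s
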